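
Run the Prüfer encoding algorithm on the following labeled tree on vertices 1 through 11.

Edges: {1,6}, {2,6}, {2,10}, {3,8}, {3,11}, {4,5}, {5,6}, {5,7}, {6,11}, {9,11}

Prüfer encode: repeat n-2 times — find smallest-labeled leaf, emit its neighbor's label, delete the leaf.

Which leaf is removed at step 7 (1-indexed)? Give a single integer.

Answer: 9

Derivation:
Step 1: current leaves = {1,4,7,8,9,10}. Remove leaf 1 (neighbor: 6).
Step 2: current leaves = {4,7,8,9,10}. Remove leaf 4 (neighbor: 5).
Step 3: current leaves = {7,8,9,10}. Remove leaf 7 (neighbor: 5).
Step 4: current leaves = {5,8,9,10}. Remove leaf 5 (neighbor: 6).
Step 5: current leaves = {8,9,10}. Remove leaf 8 (neighbor: 3).
Step 6: current leaves = {3,9,10}. Remove leaf 3 (neighbor: 11).
Step 7: current leaves = {9,10}. Remove leaf 9 (neighbor: 11).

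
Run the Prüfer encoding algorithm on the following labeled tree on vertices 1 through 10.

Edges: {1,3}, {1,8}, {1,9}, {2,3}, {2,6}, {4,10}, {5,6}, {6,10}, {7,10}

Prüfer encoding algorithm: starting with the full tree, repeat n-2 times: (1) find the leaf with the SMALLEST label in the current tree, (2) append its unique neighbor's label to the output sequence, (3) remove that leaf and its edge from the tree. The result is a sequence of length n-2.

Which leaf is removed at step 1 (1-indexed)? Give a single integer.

Step 1: current leaves = {4,5,7,8,9}. Remove leaf 4 (neighbor: 10).

Answer: 4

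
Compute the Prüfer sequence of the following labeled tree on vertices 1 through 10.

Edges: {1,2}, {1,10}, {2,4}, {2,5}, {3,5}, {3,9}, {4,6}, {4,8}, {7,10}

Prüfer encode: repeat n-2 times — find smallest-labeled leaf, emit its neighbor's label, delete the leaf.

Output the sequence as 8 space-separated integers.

Step 1: leaves = {6,7,8,9}. Remove smallest leaf 6, emit neighbor 4.
Step 2: leaves = {7,8,9}. Remove smallest leaf 7, emit neighbor 10.
Step 3: leaves = {8,9,10}. Remove smallest leaf 8, emit neighbor 4.
Step 4: leaves = {4,9,10}. Remove smallest leaf 4, emit neighbor 2.
Step 5: leaves = {9,10}. Remove smallest leaf 9, emit neighbor 3.
Step 6: leaves = {3,10}. Remove smallest leaf 3, emit neighbor 5.
Step 7: leaves = {5,10}. Remove smallest leaf 5, emit neighbor 2.
Step 8: leaves = {2,10}. Remove smallest leaf 2, emit neighbor 1.
Done: 2 vertices remain (1, 10). Sequence = [4 10 4 2 3 5 2 1]

Answer: 4 10 4 2 3 5 2 1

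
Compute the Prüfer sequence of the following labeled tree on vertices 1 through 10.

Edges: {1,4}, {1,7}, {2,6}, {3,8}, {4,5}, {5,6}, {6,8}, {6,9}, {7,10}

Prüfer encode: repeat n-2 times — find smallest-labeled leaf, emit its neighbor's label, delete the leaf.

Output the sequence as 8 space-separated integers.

Step 1: leaves = {2,3,9,10}. Remove smallest leaf 2, emit neighbor 6.
Step 2: leaves = {3,9,10}. Remove smallest leaf 3, emit neighbor 8.
Step 3: leaves = {8,9,10}. Remove smallest leaf 8, emit neighbor 6.
Step 4: leaves = {9,10}. Remove smallest leaf 9, emit neighbor 6.
Step 5: leaves = {6,10}. Remove smallest leaf 6, emit neighbor 5.
Step 6: leaves = {5,10}. Remove smallest leaf 5, emit neighbor 4.
Step 7: leaves = {4,10}. Remove smallest leaf 4, emit neighbor 1.
Step 8: leaves = {1,10}. Remove smallest leaf 1, emit neighbor 7.
Done: 2 vertices remain (7, 10). Sequence = [6 8 6 6 5 4 1 7]

Answer: 6 8 6 6 5 4 1 7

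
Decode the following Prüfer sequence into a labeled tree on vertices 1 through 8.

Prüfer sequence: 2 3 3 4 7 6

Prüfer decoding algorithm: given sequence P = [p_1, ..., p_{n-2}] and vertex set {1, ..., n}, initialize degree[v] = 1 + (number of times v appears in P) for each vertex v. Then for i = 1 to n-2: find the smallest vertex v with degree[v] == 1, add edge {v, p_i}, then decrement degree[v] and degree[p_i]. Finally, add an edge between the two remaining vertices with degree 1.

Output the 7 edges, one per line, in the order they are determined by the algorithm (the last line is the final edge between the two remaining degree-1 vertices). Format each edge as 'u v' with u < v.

Answer: 1 2
2 3
3 5
3 4
4 7
6 7
6 8

Derivation:
Initial degrees: {1:1, 2:2, 3:3, 4:2, 5:1, 6:2, 7:2, 8:1}
Step 1: smallest deg-1 vertex = 1, p_1 = 2. Add edge {1,2}. Now deg[1]=0, deg[2]=1.
Step 2: smallest deg-1 vertex = 2, p_2 = 3. Add edge {2,3}. Now deg[2]=0, deg[3]=2.
Step 3: smallest deg-1 vertex = 5, p_3 = 3. Add edge {3,5}. Now deg[5]=0, deg[3]=1.
Step 4: smallest deg-1 vertex = 3, p_4 = 4. Add edge {3,4}. Now deg[3]=0, deg[4]=1.
Step 5: smallest deg-1 vertex = 4, p_5 = 7. Add edge {4,7}. Now deg[4]=0, deg[7]=1.
Step 6: smallest deg-1 vertex = 7, p_6 = 6. Add edge {6,7}. Now deg[7]=0, deg[6]=1.
Final: two remaining deg-1 vertices are 6, 8. Add edge {6,8}.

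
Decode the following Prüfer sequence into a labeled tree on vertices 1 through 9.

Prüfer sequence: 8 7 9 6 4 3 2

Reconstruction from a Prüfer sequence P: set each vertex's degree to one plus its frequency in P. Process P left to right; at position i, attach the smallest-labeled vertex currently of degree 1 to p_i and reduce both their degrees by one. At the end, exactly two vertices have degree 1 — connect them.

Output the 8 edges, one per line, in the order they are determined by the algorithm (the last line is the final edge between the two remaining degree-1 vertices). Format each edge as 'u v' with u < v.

Initial degrees: {1:1, 2:2, 3:2, 4:2, 5:1, 6:2, 7:2, 8:2, 9:2}
Step 1: smallest deg-1 vertex = 1, p_1 = 8. Add edge {1,8}. Now deg[1]=0, deg[8]=1.
Step 2: smallest deg-1 vertex = 5, p_2 = 7. Add edge {5,7}. Now deg[5]=0, deg[7]=1.
Step 3: smallest deg-1 vertex = 7, p_3 = 9. Add edge {7,9}. Now deg[7]=0, deg[9]=1.
Step 4: smallest deg-1 vertex = 8, p_4 = 6. Add edge {6,8}. Now deg[8]=0, deg[6]=1.
Step 5: smallest deg-1 vertex = 6, p_5 = 4. Add edge {4,6}. Now deg[6]=0, deg[4]=1.
Step 6: smallest deg-1 vertex = 4, p_6 = 3. Add edge {3,4}. Now deg[4]=0, deg[3]=1.
Step 7: smallest deg-1 vertex = 3, p_7 = 2. Add edge {2,3}. Now deg[3]=0, deg[2]=1.
Final: two remaining deg-1 vertices are 2, 9. Add edge {2,9}.

Answer: 1 8
5 7
7 9
6 8
4 6
3 4
2 3
2 9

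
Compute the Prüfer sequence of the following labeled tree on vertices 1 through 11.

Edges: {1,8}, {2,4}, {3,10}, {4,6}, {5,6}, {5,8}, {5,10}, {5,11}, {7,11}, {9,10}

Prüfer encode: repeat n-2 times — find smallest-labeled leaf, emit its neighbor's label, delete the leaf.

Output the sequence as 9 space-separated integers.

Step 1: leaves = {1,2,3,7,9}. Remove smallest leaf 1, emit neighbor 8.
Step 2: leaves = {2,3,7,8,9}. Remove smallest leaf 2, emit neighbor 4.
Step 3: leaves = {3,4,7,8,9}. Remove smallest leaf 3, emit neighbor 10.
Step 4: leaves = {4,7,8,9}. Remove smallest leaf 4, emit neighbor 6.
Step 5: leaves = {6,7,8,9}. Remove smallest leaf 6, emit neighbor 5.
Step 6: leaves = {7,8,9}. Remove smallest leaf 7, emit neighbor 11.
Step 7: leaves = {8,9,11}. Remove smallest leaf 8, emit neighbor 5.
Step 8: leaves = {9,11}. Remove smallest leaf 9, emit neighbor 10.
Step 9: leaves = {10,11}. Remove smallest leaf 10, emit neighbor 5.
Done: 2 vertices remain (5, 11). Sequence = [8 4 10 6 5 11 5 10 5]

Answer: 8 4 10 6 5 11 5 10 5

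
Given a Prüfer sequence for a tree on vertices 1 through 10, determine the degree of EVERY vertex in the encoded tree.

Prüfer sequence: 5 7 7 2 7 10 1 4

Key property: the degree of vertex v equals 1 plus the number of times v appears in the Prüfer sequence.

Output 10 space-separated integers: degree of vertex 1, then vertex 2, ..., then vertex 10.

Answer: 2 2 1 2 2 1 4 1 1 2

Derivation:
p_1 = 5: count[5] becomes 1
p_2 = 7: count[7] becomes 1
p_3 = 7: count[7] becomes 2
p_4 = 2: count[2] becomes 1
p_5 = 7: count[7] becomes 3
p_6 = 10: count[10] becomes 1
p_7 = 1: count[1] becomes 1
p_8 = 4: count[4] becomes 1
Degrees (1 + count): deg[1]=1+1=2, deg[2]=1+1=2, deg[3]=1+0=1, deg[4]=1+1=2, deg[5]=1+1=2, deg[6]=1+0=1, deg[7]=1+3=4, deg[8]=1+0=1, deg[9]=1+0=1, deg[10]=1+1=2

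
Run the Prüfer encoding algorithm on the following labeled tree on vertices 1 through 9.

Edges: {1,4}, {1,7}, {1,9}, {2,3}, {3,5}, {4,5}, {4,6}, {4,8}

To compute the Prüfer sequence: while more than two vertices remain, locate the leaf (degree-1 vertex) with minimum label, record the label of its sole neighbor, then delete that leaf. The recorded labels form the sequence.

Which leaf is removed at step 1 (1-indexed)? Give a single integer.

Answer: 2

Derivation:
Step 1: current leaves = {2,6,7,8,9}. Remove leaf 2 (neighbor: 3).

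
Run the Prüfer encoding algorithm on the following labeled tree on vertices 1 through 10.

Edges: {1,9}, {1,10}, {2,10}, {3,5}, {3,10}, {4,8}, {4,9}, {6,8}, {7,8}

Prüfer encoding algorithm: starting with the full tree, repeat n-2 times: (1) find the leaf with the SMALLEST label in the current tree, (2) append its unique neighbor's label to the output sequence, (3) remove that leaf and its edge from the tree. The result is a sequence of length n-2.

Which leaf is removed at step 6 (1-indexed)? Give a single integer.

Step 1: current leaves = {2,5,6,7}. Remove leaf 2 (neighbor: 10).
Step 2: current leaves = {5,6,7}. Remove leaf 5 (neighbor: 3).
Step 3: current leaves = {3,6,7}. Remove leaf 3 (neighbor: 10).
Step 4: current leaves = {6,7,10}. Remove leaf 6 (neighbor: 8).
Step 5: current leaves = {7,10}. Remove leaf 7 (neighbor: 8).
Step 6: current leaves = {8,10}. Remove leaf 8 (neighbor: 4).

Answer: 8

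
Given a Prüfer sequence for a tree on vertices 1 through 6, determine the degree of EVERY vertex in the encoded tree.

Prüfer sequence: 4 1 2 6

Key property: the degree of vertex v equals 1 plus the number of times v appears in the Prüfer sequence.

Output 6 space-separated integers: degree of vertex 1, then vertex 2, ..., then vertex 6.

Answer: 2 2 1 2 1 2

Derivation:
p_1 = 4: count[4] becomes 1
p_2 = 1: count[1] becomes 1
p_3 = 2: count[2] becomes 1
p_4 = 6: count[6] becomes 1
Degrees (1 + count): deg[1]=1+1=2, deg[2]=1+1=2, deg[3]=1+0=1, deg[4]=1+1=2, deg[5]=1+0=1, deg[6]=1+1=2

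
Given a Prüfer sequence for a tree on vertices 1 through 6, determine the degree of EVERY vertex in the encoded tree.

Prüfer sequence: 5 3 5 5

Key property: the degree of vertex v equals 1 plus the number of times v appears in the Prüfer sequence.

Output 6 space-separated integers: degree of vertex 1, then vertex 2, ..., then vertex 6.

p_1 = 5: count[5] becomes 1
p_2 = 3: count[3] becomes 1
p_3 = 5: count[5] becomes 2
p_4 = 5: count[5] becomes 3
Degrees (1 + count): deg[1]=1+0=1, deg[2]=1+0=1, deg[3]=1+1=2, deg[4]=1+0=1, deg[5]=1+3=4, deg[6]=1+0=1

Answer: 1 1 2 1 4 1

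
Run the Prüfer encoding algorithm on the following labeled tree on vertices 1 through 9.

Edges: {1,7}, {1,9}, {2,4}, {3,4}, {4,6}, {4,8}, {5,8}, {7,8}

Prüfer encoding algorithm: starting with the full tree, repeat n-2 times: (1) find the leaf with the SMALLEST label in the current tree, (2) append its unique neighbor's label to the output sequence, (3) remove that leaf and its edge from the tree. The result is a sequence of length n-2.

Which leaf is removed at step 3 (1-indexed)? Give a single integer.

Step 1: current leaves = {2,3,5,6,9}. Remove leaf 2 (neighbor: 4).
Step 2: current leaves = {3,5,6,9}. Remove leaf 3 (neighbor: 4).
Step 3: current leaves = {5,6,9}. Remove leaf 5 (neighbor: 8).

Answer: 5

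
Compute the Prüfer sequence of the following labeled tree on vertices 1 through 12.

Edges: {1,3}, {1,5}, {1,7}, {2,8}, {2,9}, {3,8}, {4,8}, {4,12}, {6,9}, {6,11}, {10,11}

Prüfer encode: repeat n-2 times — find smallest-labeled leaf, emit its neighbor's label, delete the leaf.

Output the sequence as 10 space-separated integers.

Step 1: leaves = {5,7,10,12}. Remove smallest leaf 5, emit neighbor 1.
Step 2: leaves = {7,10,12}. Remove smallest leaf 7, emit neighbor 1.
Step 3: leaves = {1,10,12}. Remove smallest leaf 1, emit neighbor 3.
Step 4: leaves = {3,10,12}. Remove smallest leaf 3, emit neighbor 8.
Step 5: leaves = {10,12}. Remove smallest leaf 10, emit neighbor 11.
Step 6: leaves = {11,12}. Remove smallest leaf 11, emit neighbor 6.
Step 7: leaves = {6,12}. Remove smallest leaf 6, emit neighbor 9.
Step 8: leaves = {9,12}. Remove smallest leaf 9, emit neighbor 2.
Step 9: leaves = {2,12}. Remove smallest leaf 2, emit neighbor 8.
Step 10: leaves = {8,12}. Remove smallest leaf 8, emit neighbor 4.
Done: 2 vertices remain (4, 12). Sequence = [1 1 3 8 11 6 9 2 8 4]

Answer: 1 1 3 8 11 6 9 2 8 4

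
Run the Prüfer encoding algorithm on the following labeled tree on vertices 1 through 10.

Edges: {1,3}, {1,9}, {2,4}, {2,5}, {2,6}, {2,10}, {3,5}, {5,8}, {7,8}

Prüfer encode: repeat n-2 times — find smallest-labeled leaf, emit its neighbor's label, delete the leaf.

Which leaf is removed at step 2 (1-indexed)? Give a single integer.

Step 1: current leaves = {4,6,7,9,10}. Remove leaf 4 (neighbor: 2).
Step 2: current leaves = {6,7,9,10}. Remove leaf 6 (neighbor: 2).

Answer: 6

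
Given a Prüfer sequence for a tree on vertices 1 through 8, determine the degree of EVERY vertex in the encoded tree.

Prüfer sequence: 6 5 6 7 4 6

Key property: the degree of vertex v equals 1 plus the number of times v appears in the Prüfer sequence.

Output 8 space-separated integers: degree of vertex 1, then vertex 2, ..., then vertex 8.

Answer: 1 1 1 2 2 4 2 1

Derivation:
p_1 = 6: count[6] becomes 1
p_2 = 5: count[5] becomes 1
p_3 = 6: count[6] becomes 2
p_4 = 7: count[7] becomes 1
p_5 = 4: count[4] becomes 1
p_6 = 6: count[6] becomes 3
Degrees (1 + count): deg[1]=1+0=1, deg[2]=1+0=1, deg[3]=1+0=1, deg[4]=1+1=2, deg[5]=1+1=2, deg[6]=1+3=4, deg[7]=1+1=2, deg[8]=1+0=1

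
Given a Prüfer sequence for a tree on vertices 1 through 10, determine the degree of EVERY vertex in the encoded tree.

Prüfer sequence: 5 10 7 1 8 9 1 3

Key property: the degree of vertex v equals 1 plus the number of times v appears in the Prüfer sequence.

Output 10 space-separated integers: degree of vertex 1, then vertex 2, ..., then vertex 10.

p_1 = 5: count[5] becomes 1
p_2 = 10: count[10] becomes 1
p_3 = 7: count[7] becomes 1
p_4 = 1: count[1] becomes 1
p_5 = 8: count[8] becomes 1
p_6 = 9: count[9] becomes 1
p_7 = 1: count[1] becomes 2
p_8 = 3: count[3] becomes 1
Degrees (1 + count): deg[1]=1+2=3, deg[2]=1+0=1, deg[3]=1+1=2, deg[4]=1+0=1, deg[5]=1+1=2, deg[6]=1+0=1, deg[7]=1+1=2, deg[8]=1+1=2, deg[9]=1+1=2, deg[10]=1+1=2

Answer: 3 1 2 1 2 1 2 2 2 2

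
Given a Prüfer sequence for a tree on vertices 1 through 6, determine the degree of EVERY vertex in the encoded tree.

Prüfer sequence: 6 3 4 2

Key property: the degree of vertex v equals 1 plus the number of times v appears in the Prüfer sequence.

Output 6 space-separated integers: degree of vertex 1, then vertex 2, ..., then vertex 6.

p_1 = 6: count[6] becomes 1
p_2 = 3: count[3] becomes 1
p_3 = 4: count[4] becomes 1
p_4 = 2: count[2] becomes 1
Degrees (1 + count): deg[1]=1+0=1, deg[2]=1+1=2, deg[3]=1+1=2, deg[4]=1+1=2, deg[5]=1+0=1, deg[6]=1+1=2

Answer: 1 2 2 2 1 2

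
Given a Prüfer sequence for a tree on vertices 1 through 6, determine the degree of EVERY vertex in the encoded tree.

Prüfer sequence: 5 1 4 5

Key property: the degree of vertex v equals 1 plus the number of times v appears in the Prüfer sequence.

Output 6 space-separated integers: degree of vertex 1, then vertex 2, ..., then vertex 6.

Answer: 2 1 1 2 3 1

Derivation:
p_1 = 5: count[5] becomes 1
p_2 = 1: count[1] becomes 1
p_3 = 4: count[4] becomes 1
p_4 = 5: count[5] becomes 2
Degrees (1 + count): deg[1]=1+1=2, deg[2]=1+0=1, deg[3]=1+0=1, deg[4]=1+1=2, deg[5]=1+2=3, deg[6]=1+0=1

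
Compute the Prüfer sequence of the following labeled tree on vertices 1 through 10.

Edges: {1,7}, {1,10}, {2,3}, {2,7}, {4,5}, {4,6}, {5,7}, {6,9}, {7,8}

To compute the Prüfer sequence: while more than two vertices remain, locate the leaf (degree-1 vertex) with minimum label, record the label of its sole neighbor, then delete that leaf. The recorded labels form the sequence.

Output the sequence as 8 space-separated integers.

Answer: 2 7 7 6 4 5 7 1

Derivation:
Step 1: leaves = {3,8,9,10}. Remove smallest leaf 3, emit neighbor 2.
Step 2: leaves = {2,8,9,10}. Remove smallest leaf 2, emit neighbor 7.
Step 3: leaves = {8,9,10}. Remove smallest leaf 8, emit neighbor 7.
Step 4: leaves = {9,10}. Remove smallest leaf 9, emit neighbor 6.
Step 5: leaves = {6,10}. Remove smallest leaf 6, emit neighbor 4.
Step 6: leaves = {4,10}. Remove smallest leaf 4, emit neighbor 5.
Step 7: leaves = {5,10}. Remove smallest leaf 5, emit neighbor 7.
Step 8: leaves = {7,10}. Remove smallest leaf 7, emit neighbor 1.
Done: 2 vertices remain (1, 10). Sequence = [2 7 7 6 4 5 7 1]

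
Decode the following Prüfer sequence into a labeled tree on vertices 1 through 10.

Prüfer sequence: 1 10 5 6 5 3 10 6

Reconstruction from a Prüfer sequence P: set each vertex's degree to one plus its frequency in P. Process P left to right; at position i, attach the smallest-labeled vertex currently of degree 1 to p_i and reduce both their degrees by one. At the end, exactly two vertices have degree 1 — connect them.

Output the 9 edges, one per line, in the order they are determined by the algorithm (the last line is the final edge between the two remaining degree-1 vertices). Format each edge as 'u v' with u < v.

Answer: 1 2
1 10
4 5
6 7
5 8
3 5
3 10
6 9
6 10

Derivation:
Initial degrees: {1:2, 2:1, 3:2, 4:1, 5:3, 6:3, 7:1, 8:1, 9:1, 10:3}
Step 1: smallest deg-1 vertex = 2, p_1 = 1. Add edge {1,2}. Now deg[2]=0, deg[1]=1.
Step 2: smallest deg-1 vertex = 1, p_2 = 10. Add edge {1,10}. Now deg[1]=0, deg[10]=2.
Step 3: smallest deg-1 vertex = 4, p_3 = 5. Add edge {4,5}. Now deg[4]=0, deg[5]=2.
Step 4: smallest deg-1 vertex = 7, p_4 = 6. Add edge {6,7}. Now deg[7]=0, deg[6]=2.
Step 5: smallest deg-1 vertex = 8, p_5 = 5. Add edge {5,8}. Now deg[8]=0, deg[5]=1.
Step 6: smallest deg-1 vertex = 5, p_6 = 3. Add edge {3,5}. Now deg[5]=0, deg[3]=1.
Step 7: smallest deg-1 vertex = 3, p_7 = 10. Add edge {3,10}. Now deg[3]=0, deg[10]=1.
Step 8: smallest deg-1 vertex = 9, p_8 = 6. Add edge {6,9}. Now deg[9]=0, deg[6]=1.
Final: two remaining deg-1 vertices are 6, 10. Add edge {6,10}.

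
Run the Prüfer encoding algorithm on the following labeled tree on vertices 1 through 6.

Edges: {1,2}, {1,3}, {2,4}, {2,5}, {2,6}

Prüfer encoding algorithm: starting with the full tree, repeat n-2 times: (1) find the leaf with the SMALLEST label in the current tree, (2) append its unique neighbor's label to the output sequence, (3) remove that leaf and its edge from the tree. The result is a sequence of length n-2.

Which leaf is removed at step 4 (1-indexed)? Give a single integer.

Answer: 5

Derivation:
Step 1: current leaves = {3,4,5,6}. Remove leaf 3 (neighbor: 1).
Step 2: current leaves = {1,4,5,6}. Remove leaf 1 (neighbor: 2).
Step 3: current leaves = {4,5,6}. Remove leaf 4 (neighbor: 2).
Step 4: current leaves = {5,6}. Remove leaf 5 (neighbor: 2).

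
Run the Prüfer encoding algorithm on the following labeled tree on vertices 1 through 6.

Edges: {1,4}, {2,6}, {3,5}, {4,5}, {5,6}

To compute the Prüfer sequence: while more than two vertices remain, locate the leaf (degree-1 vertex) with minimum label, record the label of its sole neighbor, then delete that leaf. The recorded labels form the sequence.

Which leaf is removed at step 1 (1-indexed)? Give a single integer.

Step 1: current leaves = {1,2,3}. Remove leaf 1 (neighbor: 4).

Answer: 1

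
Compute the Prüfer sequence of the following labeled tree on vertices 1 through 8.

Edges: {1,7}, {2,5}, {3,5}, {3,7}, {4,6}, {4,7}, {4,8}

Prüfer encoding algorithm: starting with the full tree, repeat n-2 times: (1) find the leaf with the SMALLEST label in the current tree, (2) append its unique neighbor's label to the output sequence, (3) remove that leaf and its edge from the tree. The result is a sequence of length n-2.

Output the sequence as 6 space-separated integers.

Step 1: leaves = {1,2,6,8}. Remove smallest leaf 1, emit neighbor 7.
Step 2: leaves = {2,6,8}. Remove smallest leaf 2, emit neighbor 5.
Step 3: leaves = {5,6,8}. Remove smallest leaf 5, emit neighbor 3.
Step 4: leaves = {3,6,8}. Remove smallest leaf 3, emit neighbor 7.
Step 5: leaves = {6,7,8}. Remove smallest leaf 6, emit neighbor 4.
Step 6: leaves = {7,8}. Remove smallest leaf 7, emit neighbor 4.
Done: 2 vertices remain (4, 8). Sequence = [7 5 3 7 4 4]

Answer: 7 5 3 7 4 4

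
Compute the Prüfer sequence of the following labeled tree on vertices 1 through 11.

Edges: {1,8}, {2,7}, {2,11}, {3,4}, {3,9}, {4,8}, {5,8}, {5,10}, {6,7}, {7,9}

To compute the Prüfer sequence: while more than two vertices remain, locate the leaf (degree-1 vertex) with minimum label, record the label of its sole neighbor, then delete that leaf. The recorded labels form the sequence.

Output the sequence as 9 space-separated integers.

Answer: 8 7 5 8 4 3 9 7 2

Derivation:
Step 1: leaves = {1,6,10,11}. Remove smallest leaf 1, emit neighbor 8.
Step 2: leaves = {6,10,11}. Remove smallest leaf 6, emit neighbor 7.
Step 3: leaves = {10,11}. Remove smallest leaf 10, emit neighbor 5.
Step 4: leaves = {5,11}. Remove smallest leaf 5, emit neighbor 8.
Step 5: leaves = {8,11}. Remove smallest leaf 8, emit neighbor 4.
Step 6: leaves = {4,11}. Remove smallest leaf 4, emit neighbor 3.
Step 7: leaves = {3,11}. Remove smallest leaf 3, emit neighbor 9.
Step 8: leaves = {9,11}. Remove smallest leaf 9, emit neighbor 7.
Step 9: leaves = {7,11}. Remove smallest leaf 7, emit neighbor 2.
Done: 2 vertices remain (2, 11). Sequence = [8 7 5 8 4 3 9 7 2]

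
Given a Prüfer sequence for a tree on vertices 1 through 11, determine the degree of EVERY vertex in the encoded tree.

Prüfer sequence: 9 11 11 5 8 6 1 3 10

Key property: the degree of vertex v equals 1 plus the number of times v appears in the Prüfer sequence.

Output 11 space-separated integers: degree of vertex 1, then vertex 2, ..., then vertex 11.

Answer: 2 1 2 1 2 2 1 2 2 2 3

Derivation:
p_1 = 9: count[9] becomes 1
p_2 = 11: count[11] becomes 1
p_3 = 11: count[11] becomes 2
p_4 = 5: count[5] becomes 1
p_5 = 8: count[8] becomes 1
p_6 = 6: count[6] becomes 1
p_7 = 1: count[1] becomes 1
p_8 = 3: count[3] becomes 1
p_9 = 10: count[10] becomes 1
Degrees (1 + count): deg[1]=1+1=2, deg[2]=1+0=1, deg[3]=1+1=2, deg[4]=1+0=1, deg[5]=1+1=2, deg[6]=1+1=2, deg[7]=1+0=1, deg[8]=1+1=2, deg[9]=1+1=2, deg[10]=1+1=2, deg[11]=1+2=3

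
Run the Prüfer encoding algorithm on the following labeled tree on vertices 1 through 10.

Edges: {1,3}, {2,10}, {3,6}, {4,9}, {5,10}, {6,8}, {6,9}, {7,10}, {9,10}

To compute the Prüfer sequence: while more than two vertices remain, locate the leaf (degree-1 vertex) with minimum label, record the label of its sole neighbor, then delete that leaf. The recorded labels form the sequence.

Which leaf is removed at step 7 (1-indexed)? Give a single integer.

Step 1: current leaves = {1,2,4,5,7,8}. Remove leaf 1 (neighbor: 3).
Step 2: current leaves = {2,3,4,5,7,8}. Remove leaf 2 (neighbor: 10).
Step 3: current leaves = {3,4,5,7,8}. Remove leaf 3 (neighbor: 6).
Step 4: current leaves = {4,5,7,8}. Remove leaf 4 (neighbor: 9).
Step 5: current leaves = {5,7,8}. Remove leaf 5 (neighbor: 10).
Step 6: current leaves = {7,8}. Remove leaf 7 (neighbor: 10).
Step 7: current leaves = {8,10}. Remove leaf 8 (neighbor: 6).

Answer: 8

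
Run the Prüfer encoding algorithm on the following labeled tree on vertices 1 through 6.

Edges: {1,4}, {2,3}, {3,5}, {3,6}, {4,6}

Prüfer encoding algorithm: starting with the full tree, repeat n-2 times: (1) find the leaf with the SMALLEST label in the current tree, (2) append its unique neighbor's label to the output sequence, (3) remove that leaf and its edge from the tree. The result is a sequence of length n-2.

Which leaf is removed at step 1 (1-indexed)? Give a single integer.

Step 1: current leaves = {1,2,5}. Remove leaf 1 (neighbor: 4).

Answer: 1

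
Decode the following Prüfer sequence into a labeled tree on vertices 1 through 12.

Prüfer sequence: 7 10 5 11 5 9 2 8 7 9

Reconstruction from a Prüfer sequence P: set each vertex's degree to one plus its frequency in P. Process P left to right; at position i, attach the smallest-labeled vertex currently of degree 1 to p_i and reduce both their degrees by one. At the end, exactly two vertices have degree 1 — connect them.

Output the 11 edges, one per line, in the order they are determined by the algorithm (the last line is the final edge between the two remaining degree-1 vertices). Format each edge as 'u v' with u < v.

Answer: 1 7
3 10
4 5
6 11
5 10
5 9
2 11
2 8
7 8
7 9
9 12

Derivation:
Initial degrees: {1:1, 2:2, 3:1, 4:1, 5:3, 6:1, 7:3, 8:2, 9:3, 10:2, 11:2, 12:1}
Step 1: smallest deg-1 vertex = 1, p_1 = 7. Add edge {1,7}. Now deg[1]=0, deg[7]=2.
Step 2: smallest deg-1 vertex = 3, p_2 = 10. Add edge {3,10}. Now deg[3]=0, deg[10]=1.
Step 3: smallest deg-1 vertex = 4, p_3 = 5. Add edge {4,5}. Now deg[4]=0, deg[5]=2.
Step 4: smallest deg-1 vertex = 6, p_4 = 11. Add edge {6,11}. Now deg[6]=0, deg[11]=1.
Step 5: smallest deg-1 vertex = 10, p_5 = 5. Add edge {5,10}. Now deg[10]=0, deg[5]=1.
Step 6: smallest deg-1 vertex = 5, p_6 = 9. Add edge {5,9}. Now deg[5]=0, deg[9]=2.
Step 7: smallest deg-1 vertex = 11, p_7 = 2. Add edge {2,11}. Now deg[11]=0, deg[2]=1.
Step 8: smallest deg-1 vertex = 2, p_8 = 8. Add edge {2,8}. Now deg[2]=0, deg[8]=1.
Step 9: smallest deg-1 vertex = 8, p_9 = 7. Add edge {7,8}. Now deg[8]=0, deg[7]=1.
Step 10: smallest deg-1 vertex = 7, p_10 = 9. Add edge {7,9}. Now deg[7]=0, deg[9]=1.
Final: two remaining deg-1 vertices are 9, 12. Add edge {9,12}.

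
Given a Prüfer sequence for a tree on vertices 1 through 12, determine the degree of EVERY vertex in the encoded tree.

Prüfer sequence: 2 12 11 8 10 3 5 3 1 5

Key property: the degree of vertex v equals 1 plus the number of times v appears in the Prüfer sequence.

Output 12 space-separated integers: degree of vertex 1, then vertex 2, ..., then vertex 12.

Answer: 2 2 3 1 3 1 1 2 1 2 2 2

Derivation:
p_1 = 2: count[2] becomes 1
p_2 = 12: count[12] becomes 1
p_3 = 11: count[11] becomes 1
p_4 = 8: count[8] becomes 1
p_5 = 10: count[10] becomes 1
p_6 = 3: count[3] becomes 1
p_7 = 5: count[5] becomes 1
p_8 = 3: count[3] becomes 2
p_9 = 1: count[1] becomes 1
p_10 = 5: count[5] becomes 2
Degrees (1 + count): deg[1]=1+1=2, deg[2]=1+1=2, deg[3]=1+2=3, deg[4]=1+0=1, deg[5]=1+2=3, deg[6]=1+0=1, deg[7]=1+0=1, deg[8]=1+1=2, deg[9]=1+0=1, deg[10]=1+1=2, deg[11]=1+1=2, deg[12]=1+1=2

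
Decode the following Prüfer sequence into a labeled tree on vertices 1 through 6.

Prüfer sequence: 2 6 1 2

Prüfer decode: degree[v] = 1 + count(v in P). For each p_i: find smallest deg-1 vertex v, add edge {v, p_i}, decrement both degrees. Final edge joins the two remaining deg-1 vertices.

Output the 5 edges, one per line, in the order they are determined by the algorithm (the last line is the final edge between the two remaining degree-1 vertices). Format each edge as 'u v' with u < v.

Answer: 2 3
4 6
1 5
1 2
2 6

Derivation:
Initial degrees: {1:2, 2:3, 3:1, 4:1, 5:1, 6:2}
Step 1: smallest deg-1 vertex = 3, p_1 = 2. Add edge {2,3}. Now deg[3]=0, deg[2]=2.
Step 2: smallest deg-1 vertex = 4, p_2 = 6. Add edge {4,6}. Now deg[4]=0, deg[6]=1.
Step 3: smallest deg-1 vertex = 5, p_3 = 1. Add edge {1,5}. Now deg[5]=0, deg[1]=1.
Step 4: smallest deg-1 vertex = 1, p_4 = 2. Add edge {1,2}. Now deg[1]=0, deg[2]=1.
Final: two remaining deg-1 vertices are 2, 6. Add edge {2,6}.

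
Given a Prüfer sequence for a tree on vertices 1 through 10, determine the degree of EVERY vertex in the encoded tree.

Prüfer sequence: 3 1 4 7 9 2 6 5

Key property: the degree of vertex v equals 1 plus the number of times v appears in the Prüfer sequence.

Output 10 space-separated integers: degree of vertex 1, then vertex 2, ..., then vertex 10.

Answer: 2 2 2 2 2 2 2 1 2 1

Derivation:
p_1 = 3: count[3] becomes 1
p_2 = 1: count[1] becomes 1
p_3 = 4: count[4] becomes 1
p_4 = 7: count[7] becomes 1
p_5 = 9: count[9] becomes 1
p_6 = 2: count[2] becomes 1
p_7 = 6: count[6] becomes 1
p_8 = 5: count[5] becomes 1
Degrees (1 + count): deg[1]=1+1=2, deg[2]=1+1=2, deg[3]=1+1=2, deg[4]=1+1=2, deg[5]=1+1=2, deg[6]=1+1=2, deg[7]=1+1=2, deg[8]=1+0=1, deg[9]=1+1=2, deg[10]=1+0=1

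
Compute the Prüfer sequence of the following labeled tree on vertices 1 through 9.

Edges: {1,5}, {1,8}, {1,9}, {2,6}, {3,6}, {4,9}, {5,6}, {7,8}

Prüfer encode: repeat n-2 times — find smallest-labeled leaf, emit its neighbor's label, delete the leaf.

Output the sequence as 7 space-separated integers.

Answer: 6 6 9 5 1 8 1

Derivation:
Step 1: leaves = {2,3,4,7}. Remove smallest leaf 2, emit neighbor 6.
Step 2: leaves = {3,4,7}. Remove smallest leaf 3, emit neighbor 6.
Step 3: leaves = {4,6,7}. Remove smallest leaf 4, emit neighbor 9.
Step 4: leaves = {6,7,9}. Remove smallest leaf 6, emit neighbor 5.
Step 5: leaves = {5,7,9}. Remove smallest leaf 5, emit neighbor 1.
Step 6: leaves = {7,9}. Remove smallest leaf 7, emit neighbor 8.
Step 7: leaves = {8,9}. Remove smallest leaf 8, emit neighbor 1.
Done: 2 vertices remain (1, 9). Sequence = [6 6 9 5 1 8 1]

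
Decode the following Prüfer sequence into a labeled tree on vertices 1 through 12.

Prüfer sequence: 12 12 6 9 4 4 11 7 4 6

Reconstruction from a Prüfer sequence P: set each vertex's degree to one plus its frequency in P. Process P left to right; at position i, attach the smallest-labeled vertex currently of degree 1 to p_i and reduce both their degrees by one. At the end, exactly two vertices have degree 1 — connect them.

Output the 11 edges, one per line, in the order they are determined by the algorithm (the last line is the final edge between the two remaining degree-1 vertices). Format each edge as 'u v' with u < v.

Answer: 1 12
2 12
3 6
5 9
4 8
4 9
10 11
7 11
4 7
4 6
6 12

Derivation:
Initial degrees: {1:1, 2:1, 3:1, 4:4, 5:1, 6:3, 7:2, 8:1, 9:2, 10:1, 11:2, 12:3}
Step 1: smallest deg-1 vertex = 1, p_1 = 12. Add edge {1,12}. Now deg[1]=0, deg[12]=2.
Step 2: smallest deg-1 vertex = 2, p_2 = 12. Add edge {2,12}. Now deg[2]=0, deg[12]=1.
Step 3: smallest deg-1 vertex = 3, p_3 = 6. Add edge {3,6}. Now deg[3]=0, deg[6]=2.
Step 4: smallest deg-1 vertex = 5, p_4 = 9. Add edge {5,9}. Now deg[5]=0, deg[9]=1.
Step 5: smallest deg-1 vertex = 8, p_5 = 4. Add edge {4,8}. Now deg[8]=0, deg[4]=3.
Step 6: smallest deg-1 vertex = 9, p_6 = 4. Add edge {4,9}. Now deg[9]=0, deg[4]=2.
Step 7: smallest deg-1 vertex = 10, p_7 = 11. Add edge {10,11}. Now deg[10]=0, deg[11]=1.
Step 8: smallest deg-1 vertex = 11, p_8 = 7. Add edge {7,11}. Now deg[11]=0, deg[7]=1.
Step 9: smallest deg-1 vertex = 7, p_9 = 4. Add edge {4,7}. Now deg[7]=0, deg[4]=1.
Step 10: smallest deg-1 vertex = 4, p_10 = 6. Add edge {4,6}. Now deg[4]=0, deg[6]=1.
Final: two remaining deg-1 vertices are 6, 12. Add edge {6,12}.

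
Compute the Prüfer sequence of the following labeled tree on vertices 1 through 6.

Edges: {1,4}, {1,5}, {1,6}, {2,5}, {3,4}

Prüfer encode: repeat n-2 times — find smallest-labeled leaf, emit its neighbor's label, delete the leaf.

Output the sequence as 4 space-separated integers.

Step 1: leaves = {2,3,6}. Remove smallest leaf 2, emit neighbor 5.
Step 2: leaves = {3,5,6}. Remove smallest leaf 3, emit neighbor 4.
Step 3: leaves = {4,5,6}. Remove smallest leaf 4, emit neighbor 1.
Step 4: leaves = {5,6}. Remove smallest leaf 5, emit neighbor 1.
Done: 2 vertices remain (1, 6). Sequence = [5 4 1 1]

Answer: 5 4 1 1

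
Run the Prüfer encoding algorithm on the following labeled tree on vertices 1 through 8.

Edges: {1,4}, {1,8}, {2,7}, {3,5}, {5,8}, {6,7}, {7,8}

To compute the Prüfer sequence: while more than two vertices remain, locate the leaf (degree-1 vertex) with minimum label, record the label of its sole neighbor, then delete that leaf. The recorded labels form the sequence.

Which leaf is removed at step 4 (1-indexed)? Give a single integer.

Step 1: current leaves = {2,3,4,6}. Remove leaf 2 (neighbor: 7).
Step 2: current leaves = {3,4,6}. Remove leaf 3 (neighbor: 5).
Step 3: current leaves = {4,5,6}. Remove leaf 4 (neighbor: 1).
Step 4: current leaves = {1,5,6}. Remove leaf 1 (neighbor: 8).

Answer: 1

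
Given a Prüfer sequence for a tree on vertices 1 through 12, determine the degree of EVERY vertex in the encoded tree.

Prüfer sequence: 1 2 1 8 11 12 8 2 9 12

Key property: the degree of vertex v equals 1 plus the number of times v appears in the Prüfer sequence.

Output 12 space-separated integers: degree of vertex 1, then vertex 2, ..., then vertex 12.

Answer: 3 3 1 1 1 1 1 3 2 1 2 3

Derivation:
p_1 = 1: count[1] becomes 1
p_2 = 2: count[2] becomes 1
p_3 = 1: count[1] becomes 2
p_4 = 8: count[8] becomes 1
p_5 = 11: count[11] becomes 1
p_6 = 12: count[12] becomes 1
p_7 = 8: count[8] becomes 2
p_8 = 2: count[2] becomes 2
p_9 = 9: count[9] becomes 1
p_10 = 12: count[12] becomes 2
Degrees (1 + count): deg[1]=1+2=3, deg[2]=1+2=3, deg[3]=1+0=1, deg[4]=1+0=1, deg[5]=1+0=1, deg[6]=1+0=1, deg[7]=1+0=1, deg[8]=1+2=3, deg[9]=1+1=2, deg[10]=1+0=1, deg[11]=1+1=2, deg[12]=1+2=3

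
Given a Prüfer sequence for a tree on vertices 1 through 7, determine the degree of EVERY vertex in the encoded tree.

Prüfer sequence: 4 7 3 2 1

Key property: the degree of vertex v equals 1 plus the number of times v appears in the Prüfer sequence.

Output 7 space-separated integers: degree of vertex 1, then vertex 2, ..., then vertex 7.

p_1 = 4: count[4] becomes 1
p_2 = 7: count[7] becomes 1
p_3 = 3: count[3] becomes 1
p_4 = 2: count[2] becomes 1
p_5 = 1: count[1] becomes 1
Degrees (1 + count): deg[1]=1+1=2, deg[2]=1+1=2, deg[3]=1+1=2, deg[4]=1+1=2, deg[5]=1+0=1, deg[6]=1+0=1, deg[7]=1+1=2

Answer: 2 2 2 2 1 1 2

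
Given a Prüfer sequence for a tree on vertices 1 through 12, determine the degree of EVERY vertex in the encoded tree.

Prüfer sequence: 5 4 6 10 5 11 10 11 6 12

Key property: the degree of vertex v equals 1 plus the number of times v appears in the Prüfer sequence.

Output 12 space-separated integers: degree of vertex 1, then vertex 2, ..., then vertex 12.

p_1 = 5: count[5] becomes 1
p_2 = 4: count[4] becomes 1
p_3 = 6: count[6] becomes 1
p_4 = 10: count[10] becomes 1
p_5 = 5: count[5] becomes 2
p_6 = 11: count[11] becomes 1
p_7 = 10: count[10] becomes 2
p_8 = 11: count[11] becomes 2
p_9 = 6: count[6] becomes 2
p_10 = 12: count[12] becomes 1
Degrees (1 + count): deg[1]=1+0=1, deg[2]=1+0=1, deg[3]=1+0=1, deg[4]=1+1=2, deg[5]=1+2=3, deg[6]=1+2=3, deg[7]=1+0=1, deg[8]=1+0=1, deg[9]=1+0=1, deg[10]=1+2=3, deg[11]=1+2=3, deg[12]=1+1=2

Answer: 1 1 1 2 3 3 1 1 1 3 3 2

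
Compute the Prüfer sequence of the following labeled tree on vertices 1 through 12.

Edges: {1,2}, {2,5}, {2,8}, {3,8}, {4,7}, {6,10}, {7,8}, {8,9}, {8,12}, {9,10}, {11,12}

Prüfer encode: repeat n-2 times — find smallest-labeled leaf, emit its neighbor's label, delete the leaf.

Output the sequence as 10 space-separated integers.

Answer: 2 8 7 2 8 10 8 9 8 12

Derivation:
Step 1: leaves = {1,3,4,5,6,11}. Remove smallest leaf 1, emit neighbor 2.
Step 2: leaves = {3,4,5,6,11}. Remove smallest leaf 3, emit neighbor 8.
Step 3: leaves = {4,5,6,11}. Remove smallest leaf 4, emit neighbor 7.
Step 4: leaves = {5,6,7,11}. Remove smallest leaf 5, emit neighbor 2.
Step 5: leaves = {2,6,7,11}. Remove smallest leaf 2, emit neighbor 8.
Step 6: leaves = {6,7,11}. Remove smallest leaf 6, emit neighbor 10.
Step 7: leaves = {7,10,11}. Remove smallest leaf 7, emit neighbor 8.
Step 8: leaves = {10,11}. Remove smallest leaf 10, emit neighbor 9.
Step 9: leaves = {9,11}. Remove smallest leaf 9, emit neighbor 8.
Step 10: leaves = {8,11}. Remove smallest leaf 8, emit neighbor 12.
Done: 2 vertices remain (11, 12). Sequence = [2 8 7 2 8 10 8 9 8 12]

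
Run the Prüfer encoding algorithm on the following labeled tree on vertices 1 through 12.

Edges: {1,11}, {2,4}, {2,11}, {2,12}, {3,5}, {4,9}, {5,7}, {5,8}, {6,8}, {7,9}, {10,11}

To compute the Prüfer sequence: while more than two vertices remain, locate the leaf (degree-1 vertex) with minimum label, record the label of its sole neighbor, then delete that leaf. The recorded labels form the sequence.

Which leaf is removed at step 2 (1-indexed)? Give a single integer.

Answer: 3

Derivation:
Step 1: current leaves = {1,3,6,10,12}. Remove leaf 1 (neighbor: 11).
Step 2: current leaves = {3,6,10,12}. Remove leaf 3 (neighbor: 5).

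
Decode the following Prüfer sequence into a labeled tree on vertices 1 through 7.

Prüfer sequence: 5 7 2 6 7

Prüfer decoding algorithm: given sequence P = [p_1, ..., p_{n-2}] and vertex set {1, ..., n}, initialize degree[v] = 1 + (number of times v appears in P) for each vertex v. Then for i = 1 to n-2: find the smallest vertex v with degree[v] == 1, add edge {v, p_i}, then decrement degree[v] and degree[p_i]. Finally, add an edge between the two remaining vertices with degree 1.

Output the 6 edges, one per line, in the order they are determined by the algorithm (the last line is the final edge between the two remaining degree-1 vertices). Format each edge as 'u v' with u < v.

Initial degrees: {1:1, 2:2, 3:1, 4:1, 5:2, 6:2, 7:3}
Step 1: smallest deg-1 vertex = 1, p_1 = 5. Add edge {1,5}. Now deg[1]=0, deg[5]=1.
Step 2: smallest deg-1 vertex = 3, p_2 = 7. Add edge {3,7}. Now deg[3]=0, deg[7]=2.
Step 3: smallest deg-1 vertex = 4, p_3 = 2. Add edge {2,4}. Now deg[4]=0, deg[2]=1.
Step 4: smallest deg-1 vertex = 2, p_4 = 6. Add edge {2,6}. Now deg[2]=0, deg[6]=1.
Step 5: smallest deg-1 vertex = 5, p_5 = 7. Add edge {5,7}. Now deg[5]=0, deg[7]=1.
Final: two remaining deg-1 vertices are 6, 7. Add edge {6,7}.

Answer: 1 5
3 7
2 4
2 6
5 7
6 7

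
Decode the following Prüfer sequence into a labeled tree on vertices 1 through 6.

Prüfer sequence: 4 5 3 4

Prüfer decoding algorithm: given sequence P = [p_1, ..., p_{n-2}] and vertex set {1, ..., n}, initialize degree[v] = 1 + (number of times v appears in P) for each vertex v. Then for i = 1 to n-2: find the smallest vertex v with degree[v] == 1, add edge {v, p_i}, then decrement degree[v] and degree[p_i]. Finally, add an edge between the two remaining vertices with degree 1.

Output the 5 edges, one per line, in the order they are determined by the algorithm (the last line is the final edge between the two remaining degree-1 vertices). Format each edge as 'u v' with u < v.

Initial degrees: {1:1, 2:1, 3:2, 4:3, 5:2, 6:1}
Step 1: smallest deg-1 vertex = 1, p_1 = 4. Add edge {1,4}. Now deg[1]=0, deg[4]=2.
Step 2: smallest deg-1 vertex = 2, p_2 = 5. Add edge {2,5}. Now deg[2]=0, deg[5]=1.
Step 3: smallest deg-1 vertex = 5, p_3 = 3. Add edge {3,5}. Now deg[5]=0, deg[3]=1.
Step 4: smallest deg-1 vertex = 3, p_4 = 4. Add edge {3,4}. Now deg[3]=0, deg[4]=1.
Final: two remaining deg-1 vertices are 4, 6. Add edge {4,6}.

Answer: 1 4
2 5
3 5
3 4
4 6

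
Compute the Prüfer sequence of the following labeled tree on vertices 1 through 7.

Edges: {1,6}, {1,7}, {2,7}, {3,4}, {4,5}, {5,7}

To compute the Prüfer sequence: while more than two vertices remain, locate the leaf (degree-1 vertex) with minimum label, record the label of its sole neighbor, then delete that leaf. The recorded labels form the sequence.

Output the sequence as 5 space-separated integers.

Answer: 7 4 5 7 1

Derivation:
Step 1: leaves = {2,3,6}. Remove smallest leaf 2, emit neighbor 7.
Step 2: leaves = {3,6}. Remove smallest leaf 3, emit neighbor 4.
Step 3: leaves = {4,6}. Remove smallest leaf 4, emit neighbor 5.
Step 4: leaves = {5,6}. Remove smallest leaf 5, emit neighbor 7.
Step 5: leaves = {6,7}. Remove smallest leaf 6, emit neighbor 1.
Done: 2 vertices remain (1, 7). Sequence = [7 4 5 7 1]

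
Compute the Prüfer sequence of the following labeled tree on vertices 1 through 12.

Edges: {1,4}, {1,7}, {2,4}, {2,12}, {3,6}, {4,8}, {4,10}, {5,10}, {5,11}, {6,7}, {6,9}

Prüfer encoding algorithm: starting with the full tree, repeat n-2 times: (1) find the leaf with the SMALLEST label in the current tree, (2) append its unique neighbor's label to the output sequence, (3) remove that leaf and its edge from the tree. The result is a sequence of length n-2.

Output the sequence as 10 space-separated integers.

Answer: 6 4 6 7 1 4 5 10 4 2

Derivation:
Step 1: leaves = {3,8,9,11,12}. Remove smallest leaf 3, emit neighbor 6.
Step 2: leaves = {8,9,11,12}. Remove smallest leaf 8, emit neighbor 4.
Step 3: leaves = {9,11,12}. Remove smallest leaf 9, emit neighbor 6.
Step 4: leaves = {6,11,12}. Remove smallest leaf 6, emit neighbor 7.
Step 5: leaves = {7,11,12}. Remove smallest leaf 7, emit neighbor 1.
Step 6: leaves = {1,11,12}. Remove smallest leaf 1, emit neighbor 4.
Step 7: leaves = {11,12}. Remove smallest leaf 11, emit neighbor 5.
Step 8: leaves = {5,12}. Remove smallest leaf 5, emit neighbor 10.
Step 9: leaves = {10,12}. Remove smallest leaf 10, emit neighbor 4.
Step 10: leaves = {4,12}. Remove smallest leaf 4, emit neighbor 2.
Done: 2 vertices remain (2, 12). Sequence = [6 4 6 7 1 4 5 10 4 2]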